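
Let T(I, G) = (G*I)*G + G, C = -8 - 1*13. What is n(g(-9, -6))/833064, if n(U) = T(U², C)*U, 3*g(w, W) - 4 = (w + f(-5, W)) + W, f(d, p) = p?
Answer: -60095/624798 ≈ -0.096183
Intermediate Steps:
g(w, W) = 4/3 + w/3 + 2*W/3 (g(w, W) = 4/3 + ((w + W) + W)/3 = 4/3 + ((W + w) + W)/3 = 4/3 + (w + 2*W)/3 = 4/3 + (w/3 + 2*W/3) = 4/3 + w/3 + 2*W/3)
C = -21 (C = -8 - 13 = -21)
T(I, G) = G + I*G² (T(I, G) = I*G² + G = G + I*G²)
n(U) = U*(-21 + 441*U²) (n(U) = (-21*(1 - 21*U²))*U = (-21 + 441*U²)*U = U*(-21 + 441*U²))
n(g(-9, -6))/833064 = (-21*(4/3 + (⅓)*(-9) + (⅔)*(-6)) + 441*(4/3 + (⅓)*(-9) + (⅔)*(-6))³)/833064 = (-21*(4/3 - 3 - 4) + 441*(4/3 - 3 - 4)³)*(1/833064) = (-21*(-17/3) + 441*(-17/3)³)*(1/833064) = (119 + 441*(-4913/27))*(1/833064) = (119 - 240737/3)*(1/833064) = -240380/3*1/833064 = -60095/624798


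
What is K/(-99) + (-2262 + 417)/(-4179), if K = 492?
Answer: -208157/45969 ≈ -4.5282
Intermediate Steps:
K/(-99) + (-2262 + 417)/(-4179) = 492/(-99) + (-2262 + 417)/(-4179) = 492*(-1/99) - 1845*(-1/4179) = -164/33 + 615/1393 = -208157/45969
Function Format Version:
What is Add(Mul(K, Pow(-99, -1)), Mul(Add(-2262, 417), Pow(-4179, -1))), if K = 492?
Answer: Rational(-208157, 45969) ≈ -4.5282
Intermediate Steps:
Add(Mul(K, Pow(-99, -1)), Mul(Add(-2262, 417), Pow(-4179, -1))) = Add(Mul(492, Pow(-99, -1)), Mul(Add(-2262, 417), Pow(-4179, -1))) = Add(Mul(492, Rational(-1, 99)), Mul(-1845, Rational(-1, 4179))) = Add(Rational(-164, 33), Rational(615, 1393)) = Rational(-208157, 45969)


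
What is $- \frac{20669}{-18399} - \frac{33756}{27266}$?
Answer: $- \frac{28757845}{250833567} \approx -0.11465$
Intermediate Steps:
$- \frac{20669}{-18399} - \frac{33756}{27266} = \left(-20669\right) \left(- \frac{1}{18399}\right) - \frac{16878}{13633} = \frac{20669}{18399} - \frac{16878}{13633} = - \frac{28757845}{250833567}$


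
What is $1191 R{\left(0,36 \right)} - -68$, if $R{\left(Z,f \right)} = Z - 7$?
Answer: $-8269$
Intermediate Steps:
$R{\left(Z,f \right)} = -7 + Z$ ($R{\left(Z,f \right)} = Z - 7 = -7 + Z$)
$1191 R{\left(0,36 \right)} - -68 = 1191 \left(-7 + 0\right) - -68 = 1191 \left(-7\right) + 68 = -8337 + 68 = -8269$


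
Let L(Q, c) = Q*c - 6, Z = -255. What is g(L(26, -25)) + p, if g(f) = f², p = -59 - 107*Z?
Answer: 457562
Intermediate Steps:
L(Q, c) = -6 + Q*c
p = 27226 (p = -59 - 107*(-255) = -59 + 27285 = 27226)
g(L(26, -25)) + p = (-6 + 26*(-25))² + 27226 = (-6 - 650)² + 27226 = (-656)² + 27226 = 430336 + 27226 = 457562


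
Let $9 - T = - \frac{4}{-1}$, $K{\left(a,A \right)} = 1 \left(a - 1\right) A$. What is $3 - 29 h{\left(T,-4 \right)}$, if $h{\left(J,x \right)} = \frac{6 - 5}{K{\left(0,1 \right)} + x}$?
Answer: $\frac{44}{5} \approx 8.8$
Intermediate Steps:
$K{\left(a,A \right)} = A \left(-1 + a\right)$ ($K{\left(a,A \right)} = 1 \left(-1 + a\right) A = \left(-1 + a\right) A = A \left(-1 + a\right)$)
$T = 5$ ($T = 9 - - \frac{4}{-1} = 9 - \left(-4\right) \left(-1\right) = 9 - 4 = 5$)
$h{\left(J,x \right)} = \frac{1}{-1 + x}$ ($h{\left(J,x \right)} = \frac{6 - 5}{1 \left(-1 + 0\right) + x} = 1 \frac{1}{1 \left(-1\right) + x} = 1 \frac{1}{-1 + x} = \frac{1}{-1 + x}$)
$3 - 29 h{\left(T,-4 \right)} = 3 - \frac{29}{-1 - 4} = 3 - \frac{29}{-5} = 3 - - \frac{29}{5} = 3 + \frac{29}{5} = \frac{44}{5}$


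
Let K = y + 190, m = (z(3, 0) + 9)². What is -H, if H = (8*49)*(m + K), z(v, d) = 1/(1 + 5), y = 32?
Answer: -1079666/9 ≈ -1.1996e+5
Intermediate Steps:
z(v, d) = ⅙ (z(v, d) = 1/6 = ⅙)
m = 3025/36 (m = (⅙ + 9)² = (55/6)² = 3025/36 ≈ 84.028)
K = 222 (K = 32 + 190 = 222)
H = 1079666/9 (H = (8*49)*(3025/36 + 222) = 392*(11017/36) = 1079666/9 ≈ 1.1996e+5)
-H = -1*1079666/9 = -1079666/9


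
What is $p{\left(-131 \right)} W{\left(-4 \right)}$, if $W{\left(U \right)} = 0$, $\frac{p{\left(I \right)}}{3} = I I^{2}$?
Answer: $0$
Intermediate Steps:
$p{\left(I \right)} = 3 I^{3}$ ($p{\left(I \right)} = 3 I I^{2} = 3 I^{3}$)
$p{\left(-131 \right)} W{\left(-4 \right)} = 3 \left(-131\right)^{3} \cdot 0 = 3 \left(-2248091\right) 0 = \left(-6744273\right) 0 = 0$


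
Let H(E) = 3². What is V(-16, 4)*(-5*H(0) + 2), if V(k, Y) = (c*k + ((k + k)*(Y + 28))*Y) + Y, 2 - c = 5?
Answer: 173892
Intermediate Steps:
H(E) = 9
c = -3 (c = 2 - 1*5 = 2 - 5 = -3)
V(k, Y) = Y - 3*k + 2*Y*k*(28 + Y) (V(k, Y) = (-3*k + ((k + k)*(Y + 28))*Y) + Y = (-3*k + ((2*k)*(28 + Y))*Y) + Y = (-3*k + (2*k*(28 + Y))*Y) + Y = (-3*k + 2*Y*k*(28 + Y)) + Y = Y - 3*k + 2*Y*k*(28 + Y))
V(-16, 4)*(-5*H(0) + 2) = (4 - 3*(-16) + 2*(-16)*4² + 56*4*(-16))*(-5*9 + 2) = (4 + 48 + 2*(-16)*16 - 3584)*(-45 + 2) = (4 + 48 - 512 - 3584)*(-43) = -4044*(-43) = 173892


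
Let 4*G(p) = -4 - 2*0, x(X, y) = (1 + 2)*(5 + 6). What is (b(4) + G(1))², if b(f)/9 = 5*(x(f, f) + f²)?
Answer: 4857616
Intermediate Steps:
x(X, y) = 33 (x(X, y) = 3*11 = 33)
G(p) = -1 (G(p) = (-4 - 2*0)/4 = (-4 + 0)/4 = (¼)*(-4) = -1)
b(f) = 1485 + 45*f² (b(f) = 9*(5*(33 + f²)) = 9*(165 + 5*f²) = 1485 + 45*f²)
(b(4) + G(1))² = ((1485 + 45*4²) - 1)² = ((1485 + 45*16) - 1)² = ((1485 + 720) - 1)² = (2205 - 1)² = 2204² = 4857616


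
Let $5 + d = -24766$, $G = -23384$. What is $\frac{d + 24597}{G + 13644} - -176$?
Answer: $\frac{857207}{4870} \approx 176.02$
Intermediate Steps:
$d = -24771$ ($d = -5 - 24766 = -24771$)
$\frac{d + 24597}{G + 13644} - -176 = \frac{-24771 + 24597}{-23384 + 13644} - -176 = - \frac{174}{-9740} + 176 = \left(-174\right) \left(- \frac{1}{9740}\right) + 176 = \frac{87}{4870} + 176 = \frac{857207}{4870}$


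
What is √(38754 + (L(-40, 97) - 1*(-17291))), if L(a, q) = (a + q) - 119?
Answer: √55983 ≈ 236.61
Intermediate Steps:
L(a, q) = -119 + a + q
√(38754 + (L(-40, 97) - 1*(-17291))) = √(38754 + ((-119 - 40 + 97) - 1*(-17291))) = √(38754 + (-62 + 17291)) = √(38754 + 17229) = √55983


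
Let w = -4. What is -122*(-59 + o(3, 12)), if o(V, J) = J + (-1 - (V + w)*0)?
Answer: 5856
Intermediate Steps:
o(V, J) = -1 + J (o(V, J) = J + (-1 - (V - 4)*0) = J + (-1 - (-4 + V)*0) = J + (-1 - 1*0) = J + (-1 + 0) = J - 1 = -1 + J)
-122*(-59 + o(3, 12)) = -122*(-59 + (-1 + 12)) = -122*(-59 + 11) = -122*(-48) = 5856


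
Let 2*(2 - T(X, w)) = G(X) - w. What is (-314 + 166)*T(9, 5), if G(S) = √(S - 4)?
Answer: -666 + 74*√5 ≈ -500.53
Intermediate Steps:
G(S) = √(-4 + S)
T(X, w) = 2 + w/2 - √(-4 + X)/2 (T(X, w) = 2 - (√(-4 + X) - w)/2 = 2 + (w/2 - √(-4 + X)/2) = 2 + w/2 - √(-4 + X)/2)
(-314 + 166)*T(9, 5) = (-314 + 166)*(2 + (½)*5 - √(-4 + 9)/2) = -148*(2 + 5/2 - √5/2) = -148*(9/2 - √5/2) = -666 + 74*√5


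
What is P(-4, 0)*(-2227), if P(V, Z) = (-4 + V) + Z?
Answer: 17816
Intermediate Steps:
P(V, Z) = -4 + V + Z
P(-4, 0)*(-2227) = (-4 - 4 + 0)*(-2227) = -8*(-2227) = 17816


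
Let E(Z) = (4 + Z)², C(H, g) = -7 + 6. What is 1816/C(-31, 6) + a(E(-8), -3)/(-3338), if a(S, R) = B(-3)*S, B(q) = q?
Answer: -3030880/1669 ≈ -1816.0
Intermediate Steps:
C(H, g) = -1
a(S, R) = -3*S
1816/C(-31, 6) + a(E(-8), -3)/(-3338) = 1816/(-1) - 3*(4 - 8)²/(-3338) = 1816*(-1) - 3*(-4)²*(-1/3338) = -1816 - 3*16*(-1/3338) = -1816 - 48*(-1/3338) = -1816 + 24/1669 = -3030880/1669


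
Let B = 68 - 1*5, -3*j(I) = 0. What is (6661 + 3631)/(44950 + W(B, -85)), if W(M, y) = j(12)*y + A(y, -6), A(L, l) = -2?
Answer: 2573/11237 ≈ 0.22898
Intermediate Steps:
j(I) = 0 (j(I) = -⅓*0 = 0)
B = 63 (B = 68 - 5 = 63)
W(M, y) = -2 (W(M, y) = 0*y - 2 = 0 - 2 = -2)
(6661 + 3631)/(44950 + W(B, -85)) = (6661 + 3631)/(44950 - 2) = 10292/44948 = 10292*(1/44948) = 2573/11237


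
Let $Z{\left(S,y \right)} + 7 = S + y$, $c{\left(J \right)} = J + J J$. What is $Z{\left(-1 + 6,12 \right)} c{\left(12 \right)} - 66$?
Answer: $1494$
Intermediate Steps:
$c{\left(J \right)} = J + J^{2}$
$Z{\left(S,y \right)} = -7 + S + y$ ($Z{\left(S,y \right)} = -7 + \left(S + y\right) = -7 + S + y$)
$Z{\left(-1 + 6,12 \right)} c{\left(12 \right)} - 66 = \left(-7 + \left(-1 + 6\right) + 12\right) 12 \left(1 + 12\right) - 66 = \left(-7 + 5 + 12\right) 12 \cdot 13 - 66 = 10 \cdot 156 - 66 = 1560 - 66 = 1494$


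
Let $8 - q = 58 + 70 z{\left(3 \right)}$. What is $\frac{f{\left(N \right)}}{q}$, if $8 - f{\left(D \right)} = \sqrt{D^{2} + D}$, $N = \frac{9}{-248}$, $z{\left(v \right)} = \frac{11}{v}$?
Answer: $- \frac{3}{115} + \frac{9 i \sqrt{239}}{228160} \approx -0.026087 + 0.00060982 i$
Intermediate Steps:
$q = - \frac{920}{3}$ ($q = 8 - \left(58 + 70 \cdot \frac{11}{3}\right) = 8 - \left(58 + \frac{770}{3}\right) = 8 - \frac{944}{3} = - \frac{920}{3} \approx -306.67$)
$N = - \frac{9}{248}$ ($N = 9 \left(- \frac{1}{248}\right) = - \frac{9}{248} \approx -0.03629$)
$f{\left(D \right)} = 8 - \sqrt{D + D^{2}}$ ($f{\left(D \right)} = 8 - \sqrt{D^{2} + D} = 8 - \sqrt{D + D^{2}}$)
$\frac{f{\left(N \right)}}{q} = \frac{8 - \sqrt{- \frac{9 \left(1 - \frac{9}{248}\right)}{248}}}{- \frac{920}{3}} = \left(8 - \sqrt{\left(- \frac{9}{248}\right) \frac{239}{248}}\right) \left(- \frac{3}{920}\right) = \left(8 - \sqrt{- \frac{2151}{61504}}\right) \left(- \frac{3}{920}\right) = \left(8 - \frac{3 i \sqrt{239}}{248}\right) \left(- \frac{3}{920}\right) = - \frac{3}{115} + \frac{9 i \sqrt{239}}{228160}$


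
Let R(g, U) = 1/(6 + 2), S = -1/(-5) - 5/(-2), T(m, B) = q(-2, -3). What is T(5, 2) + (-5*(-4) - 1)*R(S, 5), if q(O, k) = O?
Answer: 3/8 ≈ 0.37500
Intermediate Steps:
T(m, B) = -2
S = 27/10 (S = -1*(-⅕) - 5*(-½) = ⅕ + 5/2 = 27/10 ≈ 2.7000)
R(g, U) = ⅛ (R(g, U) = 1/8 = ⅛)
T(5, 2) + (-5*(-4) - 1)*R(S, 5) = -2 + (-5*(-4) - 1)*(⅛) = -2 + (20 - 1)*(⅛) = -2 + 19*(⅛) = -2 + 19/8 = 3/8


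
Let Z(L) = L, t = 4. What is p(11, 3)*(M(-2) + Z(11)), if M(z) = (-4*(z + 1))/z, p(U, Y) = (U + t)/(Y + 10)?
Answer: 135/13 ≈ 10.385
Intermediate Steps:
p(U, Y) = (4 + U)/(10 + Y) (p(U, Y) = (U + 4)/(Y + 10) = (4 + U)/(10 + Y))
M(z) = (-4 - 4*z)/z (M(z) = (-4*(1 + z))/z = (-4 - 4*z)/z)
p(11, 3)*(M(-2) + Z(11)) = ((4 + 11)/(10 + 3))*((-4 - 4/(-2)) + 11) = (15/13)*((-4 - 4*(-½)) + 11) = ((1/13)*15)*((-4 + 2) + 11) = 15*(-2 + 11)/13 = (15/13)*9 = 135/13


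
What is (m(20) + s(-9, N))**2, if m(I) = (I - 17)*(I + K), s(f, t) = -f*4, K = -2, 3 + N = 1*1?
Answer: 8100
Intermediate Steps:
N = -2 (N = -3 + 1*1 = -3 + 1 = -2)
s(f, t) = -4*f
m(I) = (-17 + I)*(-2 + I) (m(I) = (I - 17)*(I - 2) = (-17 + I)*(-2 + I))
(m(20) + s(-9, N))**2 = ((34 + 20**2 - 19*20) - 4*(-9))**2 = ((34 + 400 - 380) + 36)**2 = (54 + 36)**2 = 90**2 = 8100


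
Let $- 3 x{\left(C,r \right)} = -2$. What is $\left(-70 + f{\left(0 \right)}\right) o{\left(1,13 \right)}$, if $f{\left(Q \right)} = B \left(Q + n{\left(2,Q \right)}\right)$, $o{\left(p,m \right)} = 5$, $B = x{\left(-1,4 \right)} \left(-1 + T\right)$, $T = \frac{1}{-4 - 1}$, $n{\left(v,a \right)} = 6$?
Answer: $-374$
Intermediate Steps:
$x{\left(C,r \right)} = \frac{2}{3}$ ($x{\left(C,r \right)} = \left(- \frac{1}{3}\right) \left(-2\right) = \frac{2}{3}$)
$T = - \frac{1}{5}$ ($T = \frac{1}{-5} = - \frac{1}{5} \approx -0.2$)
$B = - \frac{4}{5}$ ($B = \frac{2 \left(-1 - \frac{1}{5}\right)}{3} = \frac{2}{3} \left(- \frac{6}{5}\right) = - \frac{4}{5} \approx -0.8$)
$f{\left(Q \right)} = - \frac{24}{5} - \frac{4 Q}{5}$ ($f{\left(Q \right)} = - \frac{4 \left(Q + 6\right)}{5} = - \frac{4 \left(6 + Q\right)}{5} = - \frac{24}{5} - \frac{4 Q}{5}$)
$\left(-70 + f{\left(0 \right)}\right) o{\left(1,13 \right)} = \left(-70 - \frac{24}{5}\right) 5 = \left(- \frac{374}{5}\right) 5 = -374$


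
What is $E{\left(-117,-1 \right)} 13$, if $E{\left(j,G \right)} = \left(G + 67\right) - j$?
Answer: $2379$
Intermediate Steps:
$E{\left(j,G \right)} = 67 + G - j$ ($E{\left(j,G \right)} = \left(67 + G\right) - j = 67 + G - j$)
$E{\left(-117,-1 \right)} 13 = \left(67 - 1 - -117\right) 13 = \left(67 - 1 + 117\right) 13 = 183 \cdot 13 = 2379$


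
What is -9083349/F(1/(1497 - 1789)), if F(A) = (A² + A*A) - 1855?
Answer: 387241334568/79082359 ≈ 4896.7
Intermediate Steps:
F(A) = -1855 + 2*A² (F(A) = (A² + A²) - 1855 = 2*A² - 1855 = -1855 + 2*A²)
-9083349/F(1/(1497 - 1789)) = -9083349/(-1855 + 2*(1/(1497 - 1789))²) = -9083349/(-1855 + 2*(1/(-292))²) = -9083349/(-1855 + 2*(-1/292)²) = -9083349/(-1855 + 2*(1/85264)) = -9083349/(-1855 + 1/42632) = -9083349/(-79082359/42632) = -9083349*(-42632/79082359) = 387241334568/79082359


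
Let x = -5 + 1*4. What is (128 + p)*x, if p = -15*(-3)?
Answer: -173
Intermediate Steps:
x = -1 (x = -5 + 4 = -1)
p = 45
(128 + p)*x = (128 + 45)*(-1) = 173*(-1) = -173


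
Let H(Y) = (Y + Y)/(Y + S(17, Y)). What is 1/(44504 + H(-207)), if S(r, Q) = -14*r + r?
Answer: 214/9524063 ≈ 2.2469e-5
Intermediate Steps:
S(r, Q) = -13*r
H(Y) = 2*Y/(-221 + Y) (H(Y) = (Y + Y)/(Y - 13*17) = (2*Y)/(Y - 221) = (2*Y)/(-221 + Y) = 2*Y/(-221 + Y))
1/(44504 + H(-207)) = 1/(44504 + 2*(-207)/(-221 - 207)) = 1/(44504 + 2*(-207)/(-428)) = 1/(44504 + 2*(-207)*(-1/428)) = 1/(44504 + 207/214) = 1/(9524063/214) = 214/9524063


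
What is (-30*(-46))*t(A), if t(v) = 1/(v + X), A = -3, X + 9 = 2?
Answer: -138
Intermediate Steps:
X = -7 (X = -9 + 2 = -7)
t(v) = 1/(-7 + v) (t(v) = 1/(v - 7) = 1/(-7 + v))
(-30*(-46))*t(A) = (-30*(-46))/(-7 - 3) = 1380/(-10) = 1380*(-1/10) = -138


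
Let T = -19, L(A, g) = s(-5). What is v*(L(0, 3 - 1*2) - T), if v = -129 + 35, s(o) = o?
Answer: -1316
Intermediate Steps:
v = -94
L(A, g) = -5
v*(L(0, 3 - 1*2) - T) = -94*(-5 - 1*(-19)) = -94*(-5 + 19) = -94*14 = -1316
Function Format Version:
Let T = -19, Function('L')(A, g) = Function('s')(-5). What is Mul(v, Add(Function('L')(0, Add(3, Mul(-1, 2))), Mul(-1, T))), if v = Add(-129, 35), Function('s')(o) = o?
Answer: -1316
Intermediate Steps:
v = -94
Function('L')(A, g) = -5
Mul(v, Add(Function('L')(0, Add(3, Mul(-1, 2))), Mul(-1, T))) = Mul(-94, Add(-5, Mul(-1, -19))) = Mul(-94, Add(-5, 19)) = Mul(-94, 14) = -1316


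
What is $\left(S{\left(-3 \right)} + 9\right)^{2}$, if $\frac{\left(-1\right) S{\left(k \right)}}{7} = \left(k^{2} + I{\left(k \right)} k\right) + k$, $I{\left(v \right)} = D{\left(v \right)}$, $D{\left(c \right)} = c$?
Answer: $9216$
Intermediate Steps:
$I{\left(v \right)} = v$
$S{\left(k \right)} = - 14 k^{2} - 7 k$ ($S{\left(k \right)} = - 7 \left(\left(k^{2} + k k\right) + k\right) = - 7 \left(\left(k^{2} + k^{2}\right) + k\right) = - 7 \left(2 k^{2} + k\right) = - 7 \left(k + 2 k^{2}\right) = - 14 k^{2} - 7 k$)
$\left(S{\left(-3 \right)} + 9\right)^{2} = \left(\left(-7\right) \left(-3\right) \left(1 + 2 \left(-3\right)\right) + 9\right)^{2} = \left(\left(-7\right) \left(-3\right) \left(1 - 6\right) + 9\right)^{2} = \left(\left(-7\right) \left(-3\right) \left(-5\right) + 9\right)^{2} = \left(-105 + 9\right)^{2} = \left(-96\right)^{2} = 9216$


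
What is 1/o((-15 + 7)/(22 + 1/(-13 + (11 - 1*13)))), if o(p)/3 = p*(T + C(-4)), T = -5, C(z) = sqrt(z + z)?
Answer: 329/2376 + 329*I*sqrt(2)/5940 ≈ 0.13847 + 0.078329*I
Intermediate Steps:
C(z) = sqrt(2)*sqrt(z) (C(z) = sqrt(2*z) = sqrt(2)*sqrt(z))
o(p) = 3*p*(-5 + 2*I*sqrt(2)) (o(p) = 3*(p*(-5 + sqrt(2)*sqrt(-4))) = 3*(p*(-5 + sqrt(2)*(2*I))) = 3*(p*(-5 + 2*I*sqrt(2))) = 3*p*(-5 + 2*I*sqrt(2)))
1/o((-15 + 7)/(22 + 1/(-13 + (11 - 1*13)))) = 1/(3*((-15 + 7)/(22 + 1/(-13 + (11 - 1*13))))*(-5 + 2*I*sqrt(2))) = 1/(3*(-8/(22 + 1/(-13 + (11 - 13))))*(-5 + 2*I*sqrt(2))) = 1/(3*(-8/(22 + 1/(-13 - 2)))*(-5 + 2*I*sqrt(2))) = 1/(3*(-8/(22 + 1/(-15)))*(-5 + 2*I*sqrt(2))) = 1/(3*(-8/(22 - 1/15))*(-5 + 2*I*sqrt(2))) = 1/(3*(-8/329/15)*(-5 + 2*I*sqrt(2))) = 1/(3*(-8*15/329)*(-5 + 2*I*sqrt(2))) = 1/(3*(-120/329)*(-5 + 2*I*sqrt(2))) = 1/(1800/329 - 720*I*sqrt(2)/329)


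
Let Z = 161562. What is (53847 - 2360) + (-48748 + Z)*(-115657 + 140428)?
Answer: 2794567081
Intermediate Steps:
(53847 - 2360) + (-48748 + Z)*(-115657 + 140428) = (53847 - 2360) + (-48748 + 161562)*(-115657 + 140428) = 51487 + 112814*24771 = 51487 + 2794515594 = 2794567081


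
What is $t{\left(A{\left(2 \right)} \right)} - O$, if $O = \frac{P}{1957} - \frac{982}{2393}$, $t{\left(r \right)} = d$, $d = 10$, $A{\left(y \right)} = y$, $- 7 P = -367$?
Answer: $\frac{340391257}{32781707} \approx 10.384$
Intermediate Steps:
$P = \frac{367}{7}$ ($P = \left(- \frac{1}{7}\right) \left(-367\right) = \frac{367}{7} \approx 52.429$)
$t{\left(r \right)} = 10$
$O = - \frac{12574187}{32781707}$ ($O = \frac{367}{7 \cdot 1957} - \frac{982}{2393} = \frac{367}{7} \cdot \frac{1}{1957} - \frac{982}{2393} = \frac{367}{13699} - \frac{982}{2393} = - \frac{12574187}{32781707} \approx -0.38357$)
$t{\left(A{\left(2 \right)} \right)} - O = 10 - - \frac{12574187}{32781707} = 10 + \frac{12574187}{32781707} = \frac{340391257}{32781707}$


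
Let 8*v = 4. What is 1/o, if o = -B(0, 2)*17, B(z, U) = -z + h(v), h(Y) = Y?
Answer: -2/17 ≈ -0.11765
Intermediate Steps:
v = 1/2 (v = (1/8)*4 = 1/2 ≈ 0.50000)
B(z, U) = 1/2 - z (B(z, U) = -z + 1/2 = 1/2 - z)
o = -17/2 (o = -(1/2 - 1*0)*17 = -(1/2 + 0)*17 = -1*1/2*17 = -1/2*17 = -17/2 ≈ -8.5000)
1/o = 1/(-17/2) = -2/17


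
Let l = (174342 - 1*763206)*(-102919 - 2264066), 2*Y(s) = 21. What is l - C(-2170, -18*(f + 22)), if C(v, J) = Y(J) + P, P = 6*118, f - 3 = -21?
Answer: 2787664508643/2 ≈ 1.3938e+12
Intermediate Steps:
f = -18 (f = 3 - 21 = -18)
Y(s) = 21/2 (Y(s) = (½)*21 = 21/2)
P = 708
C(v, J) = 1437/2 (C(v, J) = 21/2 + 708 = 1437/2)
l = 1393832255040 (l = (174342 - 763206)*(-2366985) = -588864*(-2366985) = 1393832255040)
l - C(-2170, -18*(f + 22)) = 1393832255040 - 1*1437/2 = 1393832255040 - 1437/2 = 2787664508643/2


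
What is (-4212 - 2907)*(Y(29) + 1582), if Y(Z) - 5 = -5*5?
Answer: -11119878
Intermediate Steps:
Y(Z) = -20 (Y(Z) = 5 - 5*5 = 5 - 25 = -20)
(-4212 - 2907)*(Y(29) + 1582) = (-4212 - 2907)*(-20 + 1582) = -7119*1562 = -11119878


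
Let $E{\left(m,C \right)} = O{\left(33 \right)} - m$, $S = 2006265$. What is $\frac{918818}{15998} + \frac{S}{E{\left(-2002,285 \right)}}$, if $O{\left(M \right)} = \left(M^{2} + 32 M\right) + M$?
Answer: $\frac{189141509}{351956} \approx 537.4$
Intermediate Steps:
$O{\left(M \right)} = M^{2} + 33 M$
$E{\left(m,C \right)} = 2178 - m$ ($E{\left(m,C \right)} = 33 \left(33 + 33\right) - m = 33 \cdot 66 - m = 2178 - m$)
$\frac{918818}{15998} + \frac{S}{E{\left(-2002,285 \right)}} = \frac{918818}{15998} + \frac{2006265}{2178 - -2002} = 918818 \cdot \frac{1}{15998} + \frac{2006265}{2178 + 2002} = \frac{459409}{7999} + \frac{2006265}{4180} = \frac{459409}{7999} + 2006265 \cdot \frac{1}{4180} = \frac{459409}{7999} + \frac{401253}{836} = \frac{189141509}{351956}$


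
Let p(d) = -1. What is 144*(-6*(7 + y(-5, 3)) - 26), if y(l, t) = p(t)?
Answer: -8928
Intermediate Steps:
y(l, t) = -1
144*(-6*(7 + y(-5, 3)) - 26) = 144*(-6*(7 - 1) - 26) = 144*(-6*6 - 26) = 144*(-36 - 26) = 144*(-62) = -8928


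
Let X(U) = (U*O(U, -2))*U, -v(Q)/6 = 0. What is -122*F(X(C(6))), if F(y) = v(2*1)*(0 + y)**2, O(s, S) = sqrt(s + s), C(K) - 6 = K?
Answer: 0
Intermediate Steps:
C(K) = 6 + K
v(Q) = 0 (v(Q) = -6*0 = 0)
O(s, S) = sqrt(2)*sqrt(s) (O(s, S) = sqrt(2*s) = sqrt(2)*sqrt(s))
X(U) = sqrt(2)*U**(5/2) (X(U) = (U*(sqrt(2)*sqrt(U)))*U = (sqrt(2)*U**(3/2))*U = sqrt(2)*U**(5/2))
F(y) = 0 (F(y) = 0*(0 + y)**2 = 0*y**2 = 0)
-122*F(X(C(6))) = -122*0 = 0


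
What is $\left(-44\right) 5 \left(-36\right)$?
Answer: $7920$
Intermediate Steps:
$\left(-44\right) 5 \left(-36\right) = \left(-220\right) \left(-36\right) = 7920$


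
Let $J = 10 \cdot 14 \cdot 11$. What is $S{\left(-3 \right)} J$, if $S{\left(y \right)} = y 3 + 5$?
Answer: $-6160$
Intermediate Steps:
$J = 1540$ ($J = 140 \cdot 11 = 1540$)
$S{\left(y \right)} = 5 + 3 y$ ($S{\left(y \right)} = 3 y + 5 = 5 + 3 y$)
$S{\left(-3 \right)} J = \left(5 + 3 \left(-3\right)\right) 1540 = \left(5 - 9\right) 1540 = \left(-4\right) 1540 = -6160$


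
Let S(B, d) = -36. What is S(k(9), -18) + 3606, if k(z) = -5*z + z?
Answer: 3570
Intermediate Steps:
k(z) = -4*z
S(k(9), -18) + 3606 = -36 + 3606 = 3570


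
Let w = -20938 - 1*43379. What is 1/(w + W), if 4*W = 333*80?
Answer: -1/57657 ≈ -1.7344e-5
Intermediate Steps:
w = -64317 (w = -20938 - 43379 = -64317)
W = 6660 (W = (333*80)/4 = (¼)*26640 = 6660)
1/(w + W) = 1/(-64317 + 6660) = 1/(-57657) = -1/57657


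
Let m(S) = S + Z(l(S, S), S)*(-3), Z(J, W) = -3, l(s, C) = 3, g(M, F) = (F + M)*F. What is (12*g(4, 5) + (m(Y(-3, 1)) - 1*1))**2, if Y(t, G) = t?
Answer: 297025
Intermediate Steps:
g(M, F) = F*(F + M)
m(S) = 9 + S (m(S) = S - 3*(-3) = S + 9 = 9 + S)
(12*g(4, 5) + (m(Y(-3, 1)) - 1*1))**2 = (12*(5*(5 + 4)) + ((9 - 3) - 1*1))**2 = (12*(5*9) + (6 - 1))**2 = (12*45 + 5)**2 = (540 + 5)**2 = 545**2 = 297025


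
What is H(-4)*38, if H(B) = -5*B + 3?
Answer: 874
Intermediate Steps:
H(B) = 3 - 5*B
H(-4)*38 = (3 - 5*(-4))*38 = (3 + 20)*38 = 23*38 = 874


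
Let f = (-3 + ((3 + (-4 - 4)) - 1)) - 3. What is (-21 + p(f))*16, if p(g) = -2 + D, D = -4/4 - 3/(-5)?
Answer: -1872/5 ≈ -374.40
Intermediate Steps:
D = -⅖ (D = -4*¼ - 3*(-⅕) = -1 + ⅗ = -⅖ ≈ -0.40000)
f = -12 (f = (-3 + ((3 - 8) - 1)) - 3 = (-3 + (-5 - 1)) - 3 = (-3 - 6) - 3 = -9 - 3 = -12)
p(g) = -12/5 (p(g) = -2 - ⅖ = -12/5)
(-21 + p(f))*16 = (-21 - 12/5)*16 = -117/5*16 = -1872/5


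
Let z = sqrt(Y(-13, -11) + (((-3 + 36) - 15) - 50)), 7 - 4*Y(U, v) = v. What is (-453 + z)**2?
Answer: (906 - I*sqrt(110))**2/4 ≈ 2.0518e+5 - 4751.1*I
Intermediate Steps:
Y(U, v) = 7/4 - v/4
z = I*sqrt(110)/2 (z = sqrt((7/4 - 1/4*(-11)) + (((-3 + 36) - 15) - 50)) = sqrt((7/4 + 11/4) + ((33 - 15) - 50)) = sqrt(9/2 + (18 - 50)) = sqrt(9/2 - 32) = sqrt(-55/2) = I*sqrt(110)/2 ≈ 5.244*I)
(-453 + z)**2 = (-453 + I*sqrt(110)/2)**2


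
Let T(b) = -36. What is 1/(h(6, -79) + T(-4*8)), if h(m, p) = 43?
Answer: 1/7 ≈ 0.14286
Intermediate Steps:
1/(h(6, -79) + T(-4*8)) = 1/(43 - 36) = 1/7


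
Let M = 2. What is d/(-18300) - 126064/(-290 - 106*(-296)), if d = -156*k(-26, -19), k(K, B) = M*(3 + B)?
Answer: -102589688/23703075 ≈ -4.3281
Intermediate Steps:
k(K, B) = 6 + 2*B (k(K, B) = 2*(3 + B) = 6 + 2*B)
d = 4992 (d = -156*(6 + 2*(-19)) = -156*(6 - 38) = -156*(-32) = 4992)
d/(-18300) - 126064/(-290 - 106*(-296)) = 4992/(-18300) - 126064/(-290 - 106*(-296)) = 4992*(-1/18300) - 126064/(-290 + 31376) = -416/1525 - 126064/31086 = -416/1525 - 126064*1/31086 = -416/1525 - 63032/15543 = -102589688/23703075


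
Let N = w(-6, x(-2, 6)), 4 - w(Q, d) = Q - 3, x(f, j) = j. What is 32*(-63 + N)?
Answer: -1600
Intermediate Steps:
w(Q, d) = 7 - Q (w(Q, d) = 4 - (Q - 3) = 4 - (-3 + Q) = 4 + (3 - Q) = 7 - Q)
N = 13 (N = 7 - 1*(-6) = 7 + 6 = 13)
32*(-63 + N) = 32*(-63 + 13) = 32*(-50) = -1600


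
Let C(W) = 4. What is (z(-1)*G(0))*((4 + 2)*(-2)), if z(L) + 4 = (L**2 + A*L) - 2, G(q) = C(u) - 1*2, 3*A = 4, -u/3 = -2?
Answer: 152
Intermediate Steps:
u = 6 (u = -3*(-2) = 6)
A = 4/3 (A = (1/3)*4 = 4/3 ≈ 1.3333)
G(q) = 2 (G(q) = 4 - 1*2 = 4 - 2 = 2)
z(L) = -6 + L**2 + 4*L/3 (z(L) = -4 + ((L**2 + 4*L/3) - 2) = -4 + (-2 + L**2 + 4*L/3) = -6 + L**2 + 4*L/3)
(z(-1)*G(0))*((4 + 2)*(-2)) = ((-6 + (-1)**2 + (4/3)*(-1))*2)*((4 + 2)*(-2)) = ((-6 + 1 - 4/3)*2)*(6*(-2)) = -19/3*2*(-12) = -38/3*(-12) = 152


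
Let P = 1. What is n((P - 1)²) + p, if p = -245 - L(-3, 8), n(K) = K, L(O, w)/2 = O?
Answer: -239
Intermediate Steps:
L(O, w) = 2*O
p = -239 (p = -245 - 2*(-3) = -245 - 1*(-6) = -245 + 6 = -239)
n((P - 1)²) + p = (1 - 1)² - 239 = 0² - 239 = 0 - 239 = -239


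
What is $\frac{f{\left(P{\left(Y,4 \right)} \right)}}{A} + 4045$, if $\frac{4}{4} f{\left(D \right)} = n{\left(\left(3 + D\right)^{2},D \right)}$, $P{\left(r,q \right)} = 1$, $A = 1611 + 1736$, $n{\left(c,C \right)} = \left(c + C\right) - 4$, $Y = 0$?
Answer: $\frac{13538628}{3347} \approx 4045.0$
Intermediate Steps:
$n{\left(c,C \right)} = -4 + C + c$ ($n{\left(c,C \right)} = \left(C + c\right) - 4 = -4 + C + c$)
$A = 3347$
$f{\left(D \right)} = -4 + D + \left(3 + D\right)^{2}$
$\frac{f{\left(P{\left(Y,4 \right)} \right)}}{A} + 4045 = \frac{-4 + 1 + \left(3 + 1\right)^{2}}{3347} + 4045 = \left(-4 + 1 + 4^{2}\right) \frac{1}{3347} + 4045 = \left(-4 + 1 + 16\right) \frac{1}{3347} + 4045 = 13 \cdot \frac{1}{3347} + 4045 = \frac{13}{3347} + 4045 = \frac{13538628}{3347}$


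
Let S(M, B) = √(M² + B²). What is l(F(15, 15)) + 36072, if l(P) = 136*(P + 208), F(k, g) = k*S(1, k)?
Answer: 64360 + 2040*√226 ≈ 95028.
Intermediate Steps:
S(M, B) = √(B² + M²)
F(k, g) = k*√(1 + k²) (F(k, g) = k*√(k² + 1²) = k*√(k² + 1) = k*√(1 + k²))
l(P) = 28288 + 136*P (l(P) = 136*(208 + P) = 28288 + 136*P)
l(F(15, 15)) + 36072 = (28288 + 136*(15*√(1 + 15²))) + 36072 = (28288 + 136*(15*√(1 + 225))) + 36072 = (28288 + 136*(15*√226)) + 36072 = (28288 + 2040*√226) + 36072 = 64360 + 2040*√226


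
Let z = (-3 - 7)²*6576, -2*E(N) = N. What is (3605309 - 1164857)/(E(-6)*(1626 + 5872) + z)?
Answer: 406742/113349 ≈ 3.5884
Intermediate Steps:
E(N) = -N/2
z = 657600 (z = (-10)²*6576 = 100*6576 = 657600)
(3605309 - 1164857)/(E(-6)*(1626 + 5872) + z) = (3605309 - 1164857)/((-½*(-6))*(1626 + 5872) + 657600) = 2440452/(3*7498 + 657600) = 2440452/(22494 + 657600) = 2440452/680094 = 2440452*(1/680094) = 406742/113349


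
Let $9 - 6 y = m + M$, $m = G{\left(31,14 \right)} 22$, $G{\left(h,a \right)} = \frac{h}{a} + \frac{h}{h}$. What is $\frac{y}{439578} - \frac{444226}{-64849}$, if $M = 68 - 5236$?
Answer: $\frac{2050935245258}{299315034081} \approx 6.8521$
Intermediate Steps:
$G{\left(h,a \right)} = 1 + \frac{h}{a}$ ($G{\left(h,a \right)} = \frac{h}{a} + 1 = 1 + \frac{h}{a}$)
$M = -5168$ ($M = 68 - 5236 = -5168$)
$m = \frac{495}{7}$ ($m = \frac{14 + 31}{14} \cdot 22 = \frac{1}{14} \cdot 45 \cdot 22 = \frac{45}{14} \cdot 22 = \frac{495}{7} \approx 70.714$)
$y = \frac{17872}{21}$ ($y = \frac{3}{2} - \frac{\frac{495}{7} - 5168}{6} = \frac{3}{2} - - \frac{35681}{42} = \frac{3}{2} + \frac{35681}{42} = \frac{17872}{21} \approx 851.05$)
$\frac{y}{439578} - \frac{444226}{-64849} = \frac{17872}{21 \cdot 439578} - \frac{444226}{-64849} = \frac{17872}{21} \cdot \frac{1}{439578} - - \frac{444226}{64849} = \frac{8936}{4615569} + \frac{444226}{64849} = \frac{2050935245258}{299315034081}$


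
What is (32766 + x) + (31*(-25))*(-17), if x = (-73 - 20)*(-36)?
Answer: 49289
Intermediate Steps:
x = 3348 (x = -93*(-36) = 3348)
(32766 + x) + (31*(-25))*(-17) = (32766 + 3348) + (31*(-25))*(-17) = 36114 - 775*(-17) = 36114 + 13175 = 49289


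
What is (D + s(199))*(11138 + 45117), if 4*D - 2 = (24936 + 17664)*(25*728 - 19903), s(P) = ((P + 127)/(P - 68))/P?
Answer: -53196093442680645/52138 ≈ -1.0203e+12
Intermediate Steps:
s(P) = (127 + P)/(P*(-68 + P)) (s(P) = ((127 + P)/(-68 + P))/P = (127 + P)/(P*(-68 + P)))
D = -36273899/2 (D = 1/2 + ((24936 + 17664)*(25*728 - 19903))/4 = 1/2 + (42600*(18200 - 19903))/4 = 1/2 + (42600*(-1703))/4 = 1/2 + (1/4)*(-72547800) = 1/2 - 18136950 = -36273899/2 ≈ -1.8137e+7)
(D + s(199))*(11138 + 45117) = (-36273899/2 + (127 + 199)/(199*(-68 + 199)))*(11138 + 45117) = (-36273899/2 + (1/199)*326/131)*56255 = (-36273899/2 + (1/199)*(1/131)*326)*56255 = (-36273899/2 + 326/26069)*56255 = -945624272379/52138*56255 = -53196093442680645/52138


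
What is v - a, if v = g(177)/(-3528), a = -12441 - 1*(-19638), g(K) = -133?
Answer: -3627269/504 ≈ -7197.0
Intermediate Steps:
a = 7197 (a = -12441 + 19638 = 7197)
v = 19/504 (v = -133/(-3528) = -133*(-1/3528) = 19/504 ≈ 0.037698)
v - a = 19/504 - 1*7197 = 19/504 - 7197 = -3627269/504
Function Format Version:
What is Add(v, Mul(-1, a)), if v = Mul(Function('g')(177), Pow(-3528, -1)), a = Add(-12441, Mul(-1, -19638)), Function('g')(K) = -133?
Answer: Rational(-3627269, 504) ≈ -7197.0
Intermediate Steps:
a = 7197 (a = Add(-12441, 19638) = 7197)
v = Rational(19, 504) (v = Mul(-133, Pow(-3528, -1)) = Mul(-133, Rational(-1, 3528)) = Rational(19, 504) ≈ 0.037698)
Add(v, Mul(-1, a)) = Add(Rational(19, 504), Mul(-1, 7197)) = Add(Rational(19, 504), -7197) = Rational(-3627269, 504)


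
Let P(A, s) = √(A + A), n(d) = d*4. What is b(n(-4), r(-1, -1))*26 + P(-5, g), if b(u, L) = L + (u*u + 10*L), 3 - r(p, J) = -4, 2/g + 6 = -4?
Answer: 8658 + I*√10 ≈ 8658.0 + 3.1623*I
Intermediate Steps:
g = -⅕ (g = 2/(-6 - 4) = 2/(-10) = 2*(-⅒) = -⅕ ≈ -0.20000)
r(p, J) = 7 (r(p, J) = 3 - 1*(-4) = 3 + 4 = 7)
n(d) = 4*d
b(u, L) = u² + 11*L (b(u, L) = L + (u² + 10*L) = u² + 11*L)
P(A, s) = √2*√A (P(A, s) = √(2*A) = √2*√A)
b(n(-4), r(-1, -1))*26 + P(-5, g) = ((4*(-4))² + 11*7)*26 + √2*√(-5) = ((-16)² + 77)*26 + √2*(I*√5) = (256 + 77)*26 + I*√10 = 333*26 + I*√10 = 8658 + I*√10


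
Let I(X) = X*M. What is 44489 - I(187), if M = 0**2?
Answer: 44489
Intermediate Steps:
M = 0
I(X) = 0 (I(X) = X*0 = 0)
44489 - I(187) = 44489 - 1*0 = 44489 + 0 = 44489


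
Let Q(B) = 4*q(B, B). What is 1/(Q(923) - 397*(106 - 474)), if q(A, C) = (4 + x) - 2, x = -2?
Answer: 1/146096 ≈ 6.8448e-6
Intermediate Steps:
q(A, C) = 0 (q(A, C) = (4 - 2) - 2 = 2 - 2 = 0)
Q(B) = 0 (Q(B) = 4*0 = 0)
1/(Q(923) - 397*(106 - 474)) = 1/(0 - 397*(106 - 474)) = 1/(0 - 397*(-368)) = 1/(0 + 146096) = 1/146096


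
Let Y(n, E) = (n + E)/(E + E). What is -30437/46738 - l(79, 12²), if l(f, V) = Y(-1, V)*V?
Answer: -1686102/23369 ≈ -72.151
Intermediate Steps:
Y(n, E) = (E + n)/(2*E) (Y(n, E) = (E + n)/((2*E)) = (E + n)*(1/(2*E)) = (E + n)/(2*E))
l(f, V) = -½ + V/2 (l(f, V) = ((V - 1)/(2*V))*V = ((-1 + V)/(2*V))*V = -½ + V/2)
-30437/46738 - l(79, 12²) = -30437/46738 - (-½ + (½)*12²) = -30437*1/46738 - (-½ + (½)*144) = -30437/46738 - (-½ + 72) = -30437/46738 - 1*143/2 = -30437/46738 - 143/2 = -1686102/23369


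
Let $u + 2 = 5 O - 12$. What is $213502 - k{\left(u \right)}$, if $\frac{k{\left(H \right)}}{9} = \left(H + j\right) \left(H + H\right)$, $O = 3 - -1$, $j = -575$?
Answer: $274954$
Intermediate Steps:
$O = 4$ ($O = 3 + 1 = 4$)
$u = 6$ ($u = -2 + \left(5 \cdot 4 - 12\right) = -2 + \left(20 - 12\right) = -2 + 8 = 6$)
$k{\left(H \right)} = 18 H \left(-575 + H\right)$ ($k{\left(H \right)} = 9 \left(H - 575\right) \left(H + H\right) = 9 \left(-575 + H\right) 2 H = 9 \cdot 2 H \left(-575 + H\right) = 18 H \left(-575 + H\right)$)
$213502 - k{\left(u \right)} = 213502 - 18 \cdot 6 \left(-575 + 6\right) = 213502 - 18 \cdot 6 \left(-569\right) = 213502 - -61452 = 213502 + 61452 = 274954$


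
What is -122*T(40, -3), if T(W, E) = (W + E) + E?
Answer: -4148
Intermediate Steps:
T(W, E) = W + 2*E (T(W, E) = (E + W) + E = W + 2*E)
-122*T(40, -3) = -122*(40 + 2*(-3)) = -122*(40 - 6) = -122*34 = -4148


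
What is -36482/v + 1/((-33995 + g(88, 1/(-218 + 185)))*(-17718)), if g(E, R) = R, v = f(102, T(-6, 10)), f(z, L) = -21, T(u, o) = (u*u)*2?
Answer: 241713804542743/139136831736 ≈ 1737.2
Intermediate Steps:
T(u, o) = 2*u² (T(u, o) = u²*2 = 2*u²)
v = -21
-36482/v + 1/((-33995 + g(88, 1/(-218 + 185)))*(-17718)) = -36482/(-21) + 1/(-33995 + 1/(-218 + 185)*(-17718)) = -36482*(-1/21) - 1/17718/(-33995 + 1/(-33)) = 36482/21 - 1/17718/(-33995 - 1/33) = 36482/21 - 1/17718/(-1121836/33) = 36482/21 - 33/1121836*(-1/17718) = 36482/21 + 11/6625563416 = 241713804542743/139136831736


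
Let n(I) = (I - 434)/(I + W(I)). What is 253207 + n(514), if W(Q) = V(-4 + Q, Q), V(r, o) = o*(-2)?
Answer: 65074159/257 ≈ 2.5321e+5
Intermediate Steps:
V(r, o) = -2*o
W(Q) = -2*Q
n(I) = -(-434 + I)/I (n(I) = (I - 434)/(I - 2*I) = (-434 + I)/((-I)) = (-434 + I)*(-1/I) = -(-434 + I)/I)
253207 + n(514) = 253207 + (434 - 1*514)/514 = 253207 + (434 - 514)/514 = 253207 + (1/514)*(-80) = 253207 - 40/257 = 65074159/257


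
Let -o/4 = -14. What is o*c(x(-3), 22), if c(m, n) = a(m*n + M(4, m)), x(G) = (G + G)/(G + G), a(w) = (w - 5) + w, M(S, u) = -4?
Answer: 1736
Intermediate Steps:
o = 56 (o = -4*(-14) = 56)
a(w) = -5 + 2*w (a(w) = (-5 + w) + w = -5 + 2*w)
x(G) = 1 (x(G) = (2*G)/((2*G)) = (2*G)*(1/(2*G)) = 1)
c(m, n) = -13 + 2*m*n (c(m, n) = -5 + 2*(m*n - 4) = -5 + 2*(-4 + m*n) = -5 + (-8 + 2*m*n) = -13 + 2*m*n)
o*c(x(-3), 22) = 56*(-13 + 2*1*22) = 56*(-13 + 44) = 56*31 = 1736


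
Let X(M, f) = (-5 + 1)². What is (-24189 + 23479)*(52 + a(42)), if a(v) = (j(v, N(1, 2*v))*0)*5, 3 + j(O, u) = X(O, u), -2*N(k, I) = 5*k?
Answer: -36920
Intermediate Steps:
N(k, I) = -5*k/2
X(M, f) = 16 (X(M, f) = (-4)² = 16)
j(O, u) = 13 (j(O, u) = -3 + 16 = 13)
a(v) = 0 (a(v) = (13*0)*5 = 0*5 = 0)
(-24189 + 23479)*(52 + a(42)) = (-24189 + 23479)*(52 + 0) = -710*52 = -36920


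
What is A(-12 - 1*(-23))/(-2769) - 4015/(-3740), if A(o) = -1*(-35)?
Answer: 199757/188292 ≈ 1.0609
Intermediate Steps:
A(o) = 35
A(-12 - 1*(-23))/(-2769) - 4015/(-3740) = 35/(-2769) - 4015/(-3740) = 35*(-1/2769) - 4015*(-1/3740) = -35/2769 + 73/68 = 199757/188292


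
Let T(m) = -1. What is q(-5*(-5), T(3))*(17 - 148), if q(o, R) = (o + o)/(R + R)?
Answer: 3275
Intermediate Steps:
q(o, R) = o/R (q(o, R) = (2*o)/((2*R)) = (2*o)*(1/(2*R)) = o/R)
q(-5*(-5), T(3))*(17 - 148) = (-5*(-5)/(-1))*(17 - 148) = (25*(-1))*(-131) = -25*(-131) = 3275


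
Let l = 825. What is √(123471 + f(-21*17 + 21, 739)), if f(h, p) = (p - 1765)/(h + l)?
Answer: 3*√364493917/163 ≈ 351.38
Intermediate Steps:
f(h, p) = (-1765 + p)/(825 + h) (f(h, p) = (p - 1765)/(h + 825) = (-1765 + p)/(825 + h))
√(123471 + f(-21*17 + 21, 739)) = √(123471 + (-1765 + 739)/(825 + (-21*17 + 21))) = √(123471 - 1026/(825 + (-357 + 21))) = √(123471 - 1026/(825 - 336)) = √(123471 - 1026/489) = √(123471 + (1/489)*(-1026)) = √(123471 - 342/163) = √(20125431/163) = 3*√364493917/163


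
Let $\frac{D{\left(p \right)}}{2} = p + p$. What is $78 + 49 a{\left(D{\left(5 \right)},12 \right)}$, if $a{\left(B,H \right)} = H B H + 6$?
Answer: $141492$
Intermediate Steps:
$D{\left(p \right)} = 4 p$ ($D{\left(p \right)} = 2 \left(p + p\right) = 2 \cdot 2 p = 4 p$)
$a{\left(B,H \right)} = 6 + B H^{2}$ ($a{\left(B,H \right)} = B H H + 6 = B H^{2} + 6 = 6 + B H^{2}$)
$78 + 49 a{\left(D{\left(5 \right)},12 \right)} = 78 + 49 \left(6 + 4 \cdot 5 \cdot 12^{2}\right) = 78 + 49 \left(6 + 20 \cdot 144\right) = 78 + 49 \left(6 + 2880\right) = 78 + 49 \cdot 2886 = 78 + 141414 = 141492$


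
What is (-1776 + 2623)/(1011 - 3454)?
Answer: -121/349 ≈ -0.34670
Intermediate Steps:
(-1776 + 2623)/(1011 - 3454) = 847/(-2443) = 847*(-1/2443) = -121/349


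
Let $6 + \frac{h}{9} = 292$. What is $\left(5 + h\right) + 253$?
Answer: $2832$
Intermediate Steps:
$h = 2574$ ($h = -54 + 9 \cdot 292 = -54 + 2628 = 2574$)
$\left(5 + h\right) + 253 = \left(5 + 2574\right) + 253 = 2579 + 253 = 2832$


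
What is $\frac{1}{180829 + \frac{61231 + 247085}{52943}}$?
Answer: $\frac{52943}{9573938063} \approx 5.5299 \cdot 10^{-6}$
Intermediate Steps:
$\frac{1}{180829 + \frac{61231 + 247085}{52943}} = \frac{1}{180829 + 308316 \cdot \frac{1}{52943}} = \frac{1}{180829 + \frac{308316}{52943}} = \frac{1}{\frac{9573938063}{52943}} = \frac{52943}{9573938063}$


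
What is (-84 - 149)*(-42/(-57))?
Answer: -3262/19 ≈ -171.68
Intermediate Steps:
(-84 - 149)*(-42/(-57)) = -(-9786)*(-1)/57 = -233*14/19 = -3262/19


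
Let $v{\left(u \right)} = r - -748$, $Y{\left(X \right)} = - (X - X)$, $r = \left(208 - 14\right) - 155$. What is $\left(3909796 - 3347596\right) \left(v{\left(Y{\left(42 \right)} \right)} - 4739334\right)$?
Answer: $-2664011123400$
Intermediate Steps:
$r = 39$ ($r = 194 - 155 = 39$)
$Y{\left(X \right)} = 0$ ($Y{\left(X \right)} = \left(-1\right) 0 = 0$)
$v{\left(u \right)} = 787$ ($v{\left(u \right)} = 39 - -748 = 39 + 748 = 787$)
$\left(3909796 - 3347596\right) \left(v{\left(Y{\left(42 \right)} \right)} - 4739334\right) = \left(3909796 - 3347596\right) \left(787 - 4739334\right) = 562200 \left(-4738547\right) = -2664011123400$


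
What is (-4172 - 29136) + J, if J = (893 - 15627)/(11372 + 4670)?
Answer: -267170835/8021 ≈ -33309.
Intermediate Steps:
J = -7367/8021 (J = -14734/16042 = -14734*1/16042 = -7367/8021 ≈ -0.91846)
(-4172 - 29136) + J = (-4172 - 29136) - 7367/8021 = -33308 - 7367/8021 = -267170835/8021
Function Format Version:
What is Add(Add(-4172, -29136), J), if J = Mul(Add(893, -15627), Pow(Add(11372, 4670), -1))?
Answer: Rational(-267170835, 8021) ≈ -33309.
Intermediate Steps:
J = Rational(-7367, 8021) (J = Mul(-14734, Pow(16042, -1)) = Mul(-14734, Rational(1, 16042)) = Rational(-7367, 8021) ≈ -0.91846)
Add(Add(-4172, -29136), J) = Add(Add(-4172, -29136), Rational(-7367, 8021)) = Add(-33308, Rational(-7367, 8021)) = Rational(-267170835, 8021)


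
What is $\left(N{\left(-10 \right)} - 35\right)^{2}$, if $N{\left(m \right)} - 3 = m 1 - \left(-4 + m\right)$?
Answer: $784$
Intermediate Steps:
$N{\left(m \right)} = 7$ ($N{\left(m \right)} = 3 - \left(-4 + m - m 1\right) = 3 + \left(m - \left(-4 + m\right)\right) = 3 + 4 = 7$)
$\left(N{\left(-10 \right)} - 35\right)^{2} = \left(7 - 35\right)^{2} = \left(-28\right)^{2} = 784$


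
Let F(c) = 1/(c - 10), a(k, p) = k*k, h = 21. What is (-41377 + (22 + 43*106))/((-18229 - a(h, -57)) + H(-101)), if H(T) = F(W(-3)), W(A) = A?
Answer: 478361/242711 ≈ 1.9709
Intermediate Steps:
a(k, p) = k²
F(c) = 1/(-10 + c)
H(T) = -1/13 (H(T) = 1/(-10 - 3) = 1/(-13) = -1/13)
(-41377 + (22 + 43*106))/((-18229 - a(h, -57)) + H(-101)) = (-41377 + (22 + 43*106))/((-18229 - 1*21²) - 1/13) = (-41377 + (22 + 4558))/((-18229 - 1*441) - 1/13) = (-41377 + 4580)/((-18229 - 441) - 1/13) = -36797/(-18670 - 1/13) = -36797/(-242711/13) = -36797*(-13/242711) = 478361/242711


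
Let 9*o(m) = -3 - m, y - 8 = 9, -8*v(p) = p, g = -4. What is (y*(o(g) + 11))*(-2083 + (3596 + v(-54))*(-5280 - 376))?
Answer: -11548234300/3 ≈ -3.8494e+9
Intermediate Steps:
v(p) = -p/8
y = 17 (y = 8 + 9 = 17)
o(m) = -1/3 - m/9 (o(m) = (-3 - m)/9 = -1/3 - m/9)
(y*(o(g) + 11))*(-2083 + (3596 + v(-54))*(-5280 - 376)) = (17*((-1/3 - 1/9*(-4)) + 11))*(-2083 + (3596 - 1/8*(-54))*(-5280 - 376)) = (17*((-1/3 + 4/9) + 11))*(-2083 + (3596 + 27/4)*(-5656)) = (17*(1/9 + 11))*(-2083 + (14411/4)*(-5656)) = (17*(100/9))*(-2083 - 20377154) = (1700/9)*(-20379237) = -11548234300/3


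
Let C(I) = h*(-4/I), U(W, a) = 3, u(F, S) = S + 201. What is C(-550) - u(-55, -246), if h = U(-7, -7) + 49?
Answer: 12479/275 ≈ 45.378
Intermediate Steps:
u(F, S) = 201 + S
h = 52 (h = 3 + 49 = 52)
C(I) = -208/I (C(I) = 52*(-4/I) = -208/I)
C(-550) - u(-55, -246) = -208/(-550) - (201 - 246) = -208*(-1/550) - 1*(-45) = 104/275 + 45 = 12479/275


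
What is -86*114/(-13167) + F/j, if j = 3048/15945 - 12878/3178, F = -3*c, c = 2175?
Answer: 12735352491217/7532646891 ≈ 1690.7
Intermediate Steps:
F = -6525 (F = -3*2175 = -6525)
j = -32608861/8445535 (j = 3048*(1/15945) - 12878*1/3178 = 1016/5315 - 6439/1589 = -32608861/8445535 ≈ -3.8611)
-86*114/(-13167) + F/j = -86*114/(-13167) - 6525/(-32608861/8445535) = -9804*(-1/13167) - 6525*(-8445535/32608861) = 172/231 + 55107115875/32608861 = 12735352491217/7532646891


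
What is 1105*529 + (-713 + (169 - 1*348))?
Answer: 583653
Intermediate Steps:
1105*529 + (-713 + (169 - 1*348)) = 584545 + (-713 + (169 - 348)) = 584545 + (-713 - 179) = 584545 - 892 = 583653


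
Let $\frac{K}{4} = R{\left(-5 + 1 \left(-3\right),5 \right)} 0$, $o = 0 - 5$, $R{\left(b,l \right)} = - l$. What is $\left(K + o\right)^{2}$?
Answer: $25$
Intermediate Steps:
$o = -5$ ($o = 0 - 5 = -5$)
$K = 0$ ($K = 4 \left(-1\right) 5 \cdot 0 = 4 \left(\left(-5\right) 0\right) = 4 \cdot 0 = 0$)
$\left(K + o\right)^{2} = \left(0 - 5\right)^{2} = \left(-5\right)^{2} = 25$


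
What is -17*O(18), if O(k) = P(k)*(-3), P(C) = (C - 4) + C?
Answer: 1632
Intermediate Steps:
P(C) = -4 + 2*C (P(C) = (-4 + C) + C = -4 + 2*C)
O(k) = 12 - 6*k (O(k) = (-4 + 2*k)*(-3) = 12 - 6*k)
-17*O(18) = -17*(12 - 6*18) = -17*(12 - 108) = -17*(-96) = 1632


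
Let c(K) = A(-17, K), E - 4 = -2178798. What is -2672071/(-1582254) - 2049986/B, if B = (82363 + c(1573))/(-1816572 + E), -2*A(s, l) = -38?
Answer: 6479681789116531813/65174624514 ≈ 9.9420e+7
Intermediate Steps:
E = -2178794 (E = 4 - 2178798 = -2178794)
A(s, l) = 19 (A(s, l) = -½*(-38) = 19)
c(K) = 19
B = -41191/1997683 (B = (82363 + 19)/(-1816572 - 2178794) = 82382/(-3995366) = 82382*(-1/3995366) = -41191/1997683 ≈ -0.020619)
-2672071/(-1582254) - 2049986/B = -2672071/(-1582254) - 2049986/(-41191/1997683) = -2672071*(-1/1582254) - 2049986*(-1997683/41191) = 2672071/1582254 + 4095222182438/41191 = 6479681789116531813/65174624514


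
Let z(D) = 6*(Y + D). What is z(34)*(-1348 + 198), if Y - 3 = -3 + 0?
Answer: -234600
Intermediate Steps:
Y = 0 (Y = 3 + (-3 + 0) = 3 - 3 = 0)
z(D) = 6*D (z(D) = 6*(0 + D) = 6*D)
z(34)*(-1348 + 198) = (6*34)*(-1348 + 198) = 204*(-1150) = -234600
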